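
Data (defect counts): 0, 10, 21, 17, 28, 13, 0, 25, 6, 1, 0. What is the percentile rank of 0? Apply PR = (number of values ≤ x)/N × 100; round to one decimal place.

N = 11.
Strictly below 0: 0. Equal to 0: 3.
PR = 3/11 × 100 = 27.3

27.3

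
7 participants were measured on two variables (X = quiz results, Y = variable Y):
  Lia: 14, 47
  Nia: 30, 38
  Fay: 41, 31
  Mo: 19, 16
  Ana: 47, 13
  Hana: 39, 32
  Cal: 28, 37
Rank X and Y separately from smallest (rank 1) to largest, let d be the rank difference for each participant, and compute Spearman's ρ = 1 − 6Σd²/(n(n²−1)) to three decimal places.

Ranks of variable 1: 1, 4, 6, 2, 7, 5, 3
Ranks of variable 2: 7, 6, 3, 2, 1, 4, 5
d = r₁ − r₂: -6, -2, 3, 0, 6, 1, -2
d²: 36, 4, 9, 0, 36, 1, 4; Σd² = 90
ρ = 1 − 6·90/(7·48) = 1 − 540/336 = -0.607

-0.607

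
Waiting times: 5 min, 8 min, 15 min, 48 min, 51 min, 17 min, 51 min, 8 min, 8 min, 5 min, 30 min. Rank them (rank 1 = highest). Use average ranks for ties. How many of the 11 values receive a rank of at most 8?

9

Sorted (descending): 51, 51, 48, 30, 17, 15, 8, 8, 8, 5, 5
The 2 values of 51 occupy positions 1–2 → average rank (1+2)/2 = 1.5.
The 3 values of 8 occupy positions 7–9 → average rank 8.
The 2 values of 5 occupy positions 10–11 → average rank (10+11)/2 = 10.5.
Ranks ≤ 8: {1.5, 1.5, 3, 4, 5, 6, 8, 8, 8} → 9 values.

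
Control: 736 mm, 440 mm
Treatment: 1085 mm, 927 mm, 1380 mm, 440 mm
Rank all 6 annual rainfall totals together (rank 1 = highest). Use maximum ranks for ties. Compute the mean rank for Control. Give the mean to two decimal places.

Sorted (descending): 1380, 1085, 927, 736, 440, 440
The 2 values of 440 occupy positions 5–6 → each gets rank 6.
Control values → pooled ranks: 736→4, 440→6
Mean rank = (4 + 6) / 2 = 5.00

5.00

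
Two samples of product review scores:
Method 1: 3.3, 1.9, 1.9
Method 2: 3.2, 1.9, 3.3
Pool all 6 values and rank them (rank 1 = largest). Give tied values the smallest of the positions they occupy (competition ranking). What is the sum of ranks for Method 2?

Sorted (descending): 3.3, 3.3, 3.2, 1.9, 1.9, 1.9
The 2 values of 3.3 occupy positions 1–2 → each gets rank 1.
The 3 values of 1.9 occupy positions 4–6 → each gets rank 4.
Method 2 values → pooled ranks: 3.2→3, 1.9→4, 3.3→1
Rank sum = 3 + 4 + 1 = 8

8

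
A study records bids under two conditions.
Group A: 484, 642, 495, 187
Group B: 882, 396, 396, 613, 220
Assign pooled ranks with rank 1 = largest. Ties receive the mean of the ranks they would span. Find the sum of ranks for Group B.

Sorted (descending): 882, 642, 613, 495, 484, 396, 396, 220, 187
The 2 values of 396 occupy positions 6–7 → average rank (6+7)/2 = 6.5.
Group B values → pooled ranks: 882→1, 396→6.5, 396→6.5, 613→3, 220→8
Rank sum = 1 + 6.5 + 6.5 + 3 + 8 = 25

25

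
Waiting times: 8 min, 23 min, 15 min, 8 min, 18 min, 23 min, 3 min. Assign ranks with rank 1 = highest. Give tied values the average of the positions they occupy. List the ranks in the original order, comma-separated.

Sorted (descending): 23, 23, 18, 15, 8, 8, 3
The 2 values of 23 occupy positions 1–2 → average rank (1+2)/2 = 1.5.
The 2 values of 8 occupy positions 5–6 → average rank (5+6)/2 = 5.5.

5.5, 1.5, 4, 5.5, 3, 1.5, 7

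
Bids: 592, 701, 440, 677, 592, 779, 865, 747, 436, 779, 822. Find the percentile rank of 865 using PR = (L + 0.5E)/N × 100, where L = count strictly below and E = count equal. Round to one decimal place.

95.5

N = 11.
Strictly below 865: 10. Equal to 865: 1.
PR = (10 + 0.5·1)/11 × 100 = 95.5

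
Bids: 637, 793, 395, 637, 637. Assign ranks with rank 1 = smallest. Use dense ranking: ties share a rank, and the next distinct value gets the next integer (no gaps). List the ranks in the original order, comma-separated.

2, 3, 1, 2, 2

Sorted (ascending): 395, 637, 637, 637, 793
The 3 values of 637 share dense rank 2.
Remaining distinct values take the next consecutive integers.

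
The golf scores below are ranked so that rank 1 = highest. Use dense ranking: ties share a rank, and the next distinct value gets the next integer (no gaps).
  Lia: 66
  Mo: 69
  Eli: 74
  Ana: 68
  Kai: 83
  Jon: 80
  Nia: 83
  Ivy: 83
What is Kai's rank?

1

Sorted (descending): 83, 83, 83, 80, 74, 69, 68, 66
The 3 values of 83 share dense rank 1.
Remaining distinct values take the next consecutive integers.
Kai has value 83 → rank 1.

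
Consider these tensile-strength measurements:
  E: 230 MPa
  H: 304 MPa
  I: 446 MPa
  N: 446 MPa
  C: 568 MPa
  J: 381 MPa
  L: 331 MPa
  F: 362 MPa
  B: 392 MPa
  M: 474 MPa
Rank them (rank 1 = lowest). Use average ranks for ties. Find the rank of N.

7.5

Sorted (ascending): 230, 304, 331, 362, 381, 392, 446, 446, 474, 568
The 2 values of 446 occupy positions 7–8 → average rank (7+8)/2 = 7.5.
N has value 446 MPa → rank 7.5.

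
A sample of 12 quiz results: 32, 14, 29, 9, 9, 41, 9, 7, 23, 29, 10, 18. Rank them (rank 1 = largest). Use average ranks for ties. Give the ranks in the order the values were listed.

2, 7, 3.5, 10, 10, 1, 10, 12, 5, 3.5, 8, 6

Sorted (descending): 41, 32, 29, 29, 23, 18, 14, 10, 9, 9, 9, 7
The 2 values of 29 occupy positions 3–4 → average rank (3+4)/2 = 3.5.
The 3 values of 9 occupy positions 9–11 → average rank 10.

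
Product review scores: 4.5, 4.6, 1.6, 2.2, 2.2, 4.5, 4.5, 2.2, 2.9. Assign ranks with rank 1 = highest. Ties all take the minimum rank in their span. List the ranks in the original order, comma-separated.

2, 1, 9, 6, 6, 2, 2, 6, 5

Sorted (descending): 4.6, 4.5, 4.5, 4.5, 2.9, 2.2, 2.2, 2.2, 1.6
The 3 values of 4.5 occupy positions 2–4 → each gets rank 2.
The 3 values of 2.2 occupy positions 6–8 → each gets rank 6.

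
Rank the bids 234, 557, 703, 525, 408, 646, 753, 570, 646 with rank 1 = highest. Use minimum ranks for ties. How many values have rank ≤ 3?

4

Sorted (descending): 753, 703, 646, 646, 570, 557, 525, 408, 234
The 2 values of 646 occupy positions 3–4 → each gets rank 3.
Ranks ≤ 3: {1, 2, 3, 3} → 4 values.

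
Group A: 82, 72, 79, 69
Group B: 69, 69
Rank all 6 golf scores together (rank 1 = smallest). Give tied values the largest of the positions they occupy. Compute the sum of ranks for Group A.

18

Sorted (ascending): 69, 69, 69, 72, 79, 82
The 3 values of 69 occupy positions 1–3 → each gets rank 3.
Group A values → pooled ranks: 82→6, 72→4, 79→5, 69→3
Rank sum = 6 + 4 + 5 + 3 = 18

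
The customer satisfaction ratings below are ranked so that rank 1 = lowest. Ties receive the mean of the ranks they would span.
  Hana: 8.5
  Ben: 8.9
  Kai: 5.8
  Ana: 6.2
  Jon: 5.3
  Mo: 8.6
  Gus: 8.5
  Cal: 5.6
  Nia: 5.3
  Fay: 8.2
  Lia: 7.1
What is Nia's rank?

1.5

Sorted (ascending): 5.3, 5.3, 5.6, 5.8, 6.2, 7.1, 8.2, 8.5, 8.5, 8.6, 8.9
The 2 values of 5.3 occupy positions 1–2 → average rank (1+2)/2 = 1.5.
The 2 values of 8.5 occupy positions 8–9 → average rank (8+9)/2 = 8.5.
Nia has value 5.3 → rank 1.5.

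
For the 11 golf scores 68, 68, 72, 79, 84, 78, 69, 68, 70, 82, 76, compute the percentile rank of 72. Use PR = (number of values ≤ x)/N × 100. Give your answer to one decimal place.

54.5

N = 11.
Strictly below 72: 5. Equal to 72: 1.
PR = 6/11 × 100 = 54.5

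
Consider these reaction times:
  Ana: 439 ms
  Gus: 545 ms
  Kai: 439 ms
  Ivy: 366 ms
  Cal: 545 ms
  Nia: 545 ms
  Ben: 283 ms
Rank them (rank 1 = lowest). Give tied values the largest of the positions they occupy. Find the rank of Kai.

Sorted (ascending): 283, 366, 439, 439, 545, 545, 545
The 2 values of 439 occupy positions 3–4 → each gets rank 4.
The 3 values of 545 occupy positions 5–7 → each gets rank 7.
Kai has value 439 ms → rank 4.

4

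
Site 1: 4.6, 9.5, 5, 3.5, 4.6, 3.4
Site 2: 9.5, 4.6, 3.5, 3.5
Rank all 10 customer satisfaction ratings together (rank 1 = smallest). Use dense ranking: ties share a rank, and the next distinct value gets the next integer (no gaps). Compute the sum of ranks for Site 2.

Sorted (ascending): 3.4, 3.5, 3.5, 3.5, 4.6, 4.6, 4.6, 5, 9.5, 9.5
The 3 values of 3.5 share dense rank 2.
The 3 values of 4.6 share dense rank 3.
The 2 values of 9.5 share dense rank 5.
Remaining distinct values take the next consecutive integers.
Site 2 values → pooled ranks: 9.5→5, 4.6→3, 3.5→2, 3.5→2
Rank sum = 5 + 3 + 2 + 2 = 12

12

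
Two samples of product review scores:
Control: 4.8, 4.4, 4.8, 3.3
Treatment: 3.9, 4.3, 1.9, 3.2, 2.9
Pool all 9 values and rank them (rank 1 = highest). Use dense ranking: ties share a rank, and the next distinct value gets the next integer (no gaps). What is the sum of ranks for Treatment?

28

Sorted (descending): 4.8, 4.8, 4.4, 4.3, 3.9, 3.3, 3.2, 2.9, 1.9
The 2 values of 4.8 share dense rank 1.
Remaining distinct values take the next consecutive integers.
Treatment values → pooled ranks: 3.9→4, 4.3→3, 1.9→8, 3.2→6, 2.9→7
Rank sum = 4 + 3 + 8 + 6 + 7 = 28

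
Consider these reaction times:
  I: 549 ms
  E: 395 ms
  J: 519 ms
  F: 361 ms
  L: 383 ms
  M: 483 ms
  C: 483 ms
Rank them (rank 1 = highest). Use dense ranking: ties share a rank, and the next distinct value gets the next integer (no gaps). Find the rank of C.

Sorted (descending): 549, 519, 483, 483, 395, 383, 361
The 2 values of 483 share dense rank 3.
Remaining distinct values take the next consecutive integers.
C has value 483 ms → rank 3.

3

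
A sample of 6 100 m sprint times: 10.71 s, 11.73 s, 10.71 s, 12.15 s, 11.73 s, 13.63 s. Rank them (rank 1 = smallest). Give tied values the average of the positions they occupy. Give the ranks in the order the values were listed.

1.5, 3.5, 1.5, 5, 3.5, 6

Sorted (ascending): 10.71, 10.71, 11.73, 11.73, 12.15, 13.63
The 2 values of 10.71 occupy positions 1–2 → average rank (1+2)/2 = 1.5.
The 2 values of 11.73 occupy positions 3–4 → average rank (3+4)/2 = 3.5.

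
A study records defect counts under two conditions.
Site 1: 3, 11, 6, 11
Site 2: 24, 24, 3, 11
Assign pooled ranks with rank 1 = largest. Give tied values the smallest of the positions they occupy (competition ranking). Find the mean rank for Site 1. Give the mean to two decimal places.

Sorted (descending): 24, 24, 11, 11, 11, 6, 3, 3
The 2 values of 24 occupy positions 1–2 → each gets rank 1.
The 3 values of 11 occupy positions 3–5 → each gets rank 3.
The 2 values of 3 occupy positions 7–8 → each gets rank 7.
Site 1 values → pooled ranks: 3→7, 11→3, 6→6, 11→3
Mean rank = (7 + 3 + 6 + 3) / 4 = 4.75

4.75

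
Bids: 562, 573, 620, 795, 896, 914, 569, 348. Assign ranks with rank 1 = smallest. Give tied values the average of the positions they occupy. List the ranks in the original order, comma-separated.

Sorted (ascending): 348, 562, 569, 573, 620, 795, 896, 914
No ties — each value takes its position as its rank.

2, 4, 5, 6, 7, 8, 3, 1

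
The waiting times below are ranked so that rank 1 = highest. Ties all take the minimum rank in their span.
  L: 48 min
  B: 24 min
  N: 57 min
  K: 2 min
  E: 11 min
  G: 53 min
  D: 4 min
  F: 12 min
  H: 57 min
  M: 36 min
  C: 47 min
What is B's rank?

Sorted (descending): 57, 57, 53, 48, 47, 36, 24, 12, 11, 4, 2
The 2 values of 57 occupy positions 1–2 → each gets rank 1.
B has value 24 min → rank 7.

7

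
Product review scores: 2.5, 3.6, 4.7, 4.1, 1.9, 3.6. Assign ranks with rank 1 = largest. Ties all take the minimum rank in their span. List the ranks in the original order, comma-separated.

Sorted (descending): 4.7, 4.1, 3.6, 3.6, 2.5, 1.9
The 2 values of 3.6 occupy positions 3–4 → each gets rank 3.

5, 3, 1, 2, 6, 3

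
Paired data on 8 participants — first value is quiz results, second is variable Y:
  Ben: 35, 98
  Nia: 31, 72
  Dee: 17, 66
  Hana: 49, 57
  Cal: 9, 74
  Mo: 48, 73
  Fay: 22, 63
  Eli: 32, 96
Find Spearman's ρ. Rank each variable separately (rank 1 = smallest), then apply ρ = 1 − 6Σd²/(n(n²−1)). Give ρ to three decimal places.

Ranks of variable 1: 6, 4, 2, 8, 1, 7, 3, 5
Ranks of variable 2: 8, 4, 3, 1, 6, 5, 2, 7
d = r₁ − r₂: -2, 0, -1, 7, -5, 2, 1, -2
d²: 4, 0, 1, 49, 25, 4, 1, 4; Σd² = 88
ρ = 1 − 6·88/(8·63) = 1 − 528/504 = -0.048

-0.048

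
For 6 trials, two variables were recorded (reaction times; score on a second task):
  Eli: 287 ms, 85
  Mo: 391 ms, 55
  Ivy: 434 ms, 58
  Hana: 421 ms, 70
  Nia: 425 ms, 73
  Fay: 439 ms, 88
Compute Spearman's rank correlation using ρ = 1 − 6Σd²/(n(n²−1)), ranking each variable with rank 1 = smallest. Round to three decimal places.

0.257

Ranks of variable 1: 1, 2, 5, 3, 4, 6
Ranks of variable 2: 5, 1, 2, 3, 4, 6
d = r₁ − r₂: -4, 1, 3, 0, 0, 0
d²: 16, 1, 9, 0, 0, 0; Σd² = 26
ρ = 1 − 6·26/(6·35) = 1 − 156/210 = 0.257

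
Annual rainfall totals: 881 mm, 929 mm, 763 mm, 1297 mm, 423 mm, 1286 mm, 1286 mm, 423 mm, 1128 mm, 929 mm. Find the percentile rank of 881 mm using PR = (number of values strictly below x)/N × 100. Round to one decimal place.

30.0

N = 10.
Strictly below 881: 3. Equal to 881: 1.
PR = 3/10 × 100 = 30.0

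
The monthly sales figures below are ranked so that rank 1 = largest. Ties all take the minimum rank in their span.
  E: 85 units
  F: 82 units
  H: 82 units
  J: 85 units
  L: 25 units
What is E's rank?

Sorted (descending): 85, 85, 82, 82, 25
The 2 values of 85 occupy positions 1–2 → each gets rank 1.
The 2 values of 82 occupy positions 3–4 → each gets rank 3.
E has value 85 units → rank 1.

1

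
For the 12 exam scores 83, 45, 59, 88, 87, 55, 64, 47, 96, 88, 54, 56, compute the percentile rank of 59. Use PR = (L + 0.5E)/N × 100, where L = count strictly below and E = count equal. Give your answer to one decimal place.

N = 12.
Strictly below 59: 5. Equal to 59: 1.
PR = (5 + 0.5·1)/12 × 100 = 45.8

45.8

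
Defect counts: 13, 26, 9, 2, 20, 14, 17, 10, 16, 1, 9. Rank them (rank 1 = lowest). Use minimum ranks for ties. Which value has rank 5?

Sorted (ascending): 1, 2, 9, 9, 10, 13, 14, 16, 17, 20, 26
The 2 values of 9 occupy positions 3–4 → each gets rank 3.
Rank 5 → value 10.

10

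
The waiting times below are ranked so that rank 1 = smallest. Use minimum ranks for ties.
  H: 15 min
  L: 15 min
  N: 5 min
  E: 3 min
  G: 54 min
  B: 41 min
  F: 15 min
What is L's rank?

Sorted (ascending): 3, 5, 15, 15, 15, 41, 54
The 3 values of 15 occupy positions 3–5 → each gets rank 3.
L has value 15 min → rank 3.

3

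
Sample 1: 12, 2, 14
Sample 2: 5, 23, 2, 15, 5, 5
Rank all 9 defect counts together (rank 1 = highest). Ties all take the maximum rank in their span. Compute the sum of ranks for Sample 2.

33

Sorted (descending): 23, 15, 14, 12, 5, 5, 5, 2, 2
The 3 values of 5 occupy positions 5–7 → each gets rank 7.
The 2 values of 2 occupy positions 8–9 → each gets rank 9.
Sample 2 values → pooled ranks: 5→7, 23→1, 2→9, 15→2, 5→7, 5→7
Rank sum = 7 + 1 + 9 + 2 + 7 + 7 = 33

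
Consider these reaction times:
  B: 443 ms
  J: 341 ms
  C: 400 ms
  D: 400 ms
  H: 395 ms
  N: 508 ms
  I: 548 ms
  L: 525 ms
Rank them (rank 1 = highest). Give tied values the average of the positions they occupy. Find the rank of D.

5.5

Sorted (descending): 548, 525, 508, 443, 400, 400, 395, 341
The 2 values of 400 occupy positions 5–6 → average rank (5+6)/2 = 5.5.
D has value 400 ms → rank 5.5.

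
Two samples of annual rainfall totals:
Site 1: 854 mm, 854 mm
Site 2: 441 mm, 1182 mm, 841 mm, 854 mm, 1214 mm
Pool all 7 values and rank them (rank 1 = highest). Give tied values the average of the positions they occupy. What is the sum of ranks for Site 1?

8

Sorted (descending): 1214, 1182, 854, 854, 854, 841, 441
The 3 values of 854 occupy positions 3–5 → average rank 4.
Site 1 values → pooled ranks: 854→4, 854→4
Rank sum = 4 + 4 = 8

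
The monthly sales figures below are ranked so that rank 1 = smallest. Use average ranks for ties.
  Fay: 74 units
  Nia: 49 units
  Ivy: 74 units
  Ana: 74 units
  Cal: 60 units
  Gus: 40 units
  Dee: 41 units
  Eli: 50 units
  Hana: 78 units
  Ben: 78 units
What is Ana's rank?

Sorted (ascending): 40, 41, 49, 50, 60, 74, 74, 74, 78, 78
The 3 values of 74 occupy positions 6–8 → average rank 7.
The 2 values of 78 occupy positions 9–10 → average rank (9+10)/2 = 9.5.
Ana has value 74 units → rank 7.

7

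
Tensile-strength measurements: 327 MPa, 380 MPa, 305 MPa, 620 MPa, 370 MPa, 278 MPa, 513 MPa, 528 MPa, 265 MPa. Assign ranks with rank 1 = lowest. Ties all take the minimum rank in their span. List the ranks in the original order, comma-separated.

Sorted (ascending): 265, 278, 305, 327, 370, 380, 513, 528, 620
No ties — each value takes its position as its rank.

4, 6, 3, 9, 5, 2, 7, 8, 1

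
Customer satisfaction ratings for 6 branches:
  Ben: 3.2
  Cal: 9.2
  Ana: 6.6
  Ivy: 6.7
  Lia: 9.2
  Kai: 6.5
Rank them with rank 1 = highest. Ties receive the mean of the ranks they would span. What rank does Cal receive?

1.5

Sorted (descending): 9.2, 9.2, 6.7, 6.6, 6.5, 3.2
The 2 values of 9.2 occupy positions 1–2 → average rank (1+2)/2 = 1.5.
Cal has value 9.2 → rank 1.5.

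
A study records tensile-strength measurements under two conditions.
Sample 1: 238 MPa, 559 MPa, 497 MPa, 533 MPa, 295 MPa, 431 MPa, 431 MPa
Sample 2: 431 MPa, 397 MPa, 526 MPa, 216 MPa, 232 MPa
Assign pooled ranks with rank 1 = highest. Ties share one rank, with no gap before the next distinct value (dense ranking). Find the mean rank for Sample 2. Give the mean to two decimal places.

6.60

Sorted (descending): 559, 533, 526, 497, 431, 431, 431, 397, 295, 238, 232, 216
The 3 values of 431 share dense rank 5.
Remaining distinct values take the next consecutive integers.
Sample 2 values → pooled ranks: 431→5, 397→6, 526→3, 216→10, 232→9
Mean rank = (5 + 6 + 3 + 10 + 9) / 5 = 6.60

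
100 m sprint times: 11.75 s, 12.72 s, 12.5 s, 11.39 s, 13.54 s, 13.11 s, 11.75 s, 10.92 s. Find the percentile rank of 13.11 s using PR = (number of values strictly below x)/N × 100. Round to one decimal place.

N = 8.
Strictly below 13.11: 6. Equal to 13.11: 1.
PR = 6/8 × 100 = 75.0

75.0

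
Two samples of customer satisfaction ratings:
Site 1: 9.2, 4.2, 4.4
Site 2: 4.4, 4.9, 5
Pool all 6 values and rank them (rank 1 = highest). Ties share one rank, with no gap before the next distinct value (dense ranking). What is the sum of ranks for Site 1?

10

Sorted (descending): 9.2, 5, 4.9, 4.4, 4.4, 4.2
The 2 values of 4.4 share dense rank 4.
Remaining distinct values take the next consecutive integers.
Site 1 values → pooled ranks: 9.2→1, 4.2→5, 4.4→4
Rank sum = 1 + 5 + 4 = 10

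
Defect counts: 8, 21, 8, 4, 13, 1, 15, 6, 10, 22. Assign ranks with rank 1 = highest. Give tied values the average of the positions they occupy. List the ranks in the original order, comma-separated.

Sorted (descending): 22, 21, 15, 13, 10, 8, 8, 6, 4, 1
The 2 values of 8 occupy positions 6–7 → average rank (6+7)/2 = 6.5.

6.5, 2, 6.5, 9, 4, 10, 3, 8, 5, 1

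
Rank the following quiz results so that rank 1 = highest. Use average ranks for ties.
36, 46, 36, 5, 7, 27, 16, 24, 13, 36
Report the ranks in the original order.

Sorted (descending): 46, 36, 36, 36, 27, 24, 16, 13, 7, 5
The 3 values of 36 occupy positions 2–4 → average rank 3.

3, 1, 3, 10, 9, 5, 7, 6, 8, 3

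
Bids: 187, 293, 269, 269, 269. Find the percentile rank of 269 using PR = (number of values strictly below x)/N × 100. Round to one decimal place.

N = 5.
Strictly below 269: 1. Equal to 269: 3.
PR = 1/5 × 100 = 20.0

20.0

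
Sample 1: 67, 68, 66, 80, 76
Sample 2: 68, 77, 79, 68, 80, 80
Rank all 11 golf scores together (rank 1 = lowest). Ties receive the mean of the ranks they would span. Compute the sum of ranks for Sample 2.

43

Sorted (ascending): 66, 67, 68, 68, 68, 76, 77, 79, 80, 80, 80
The 3 values of 68 occupy positions 3–5 → average rank 4.
The 3 values of 80 occupy positions 9–11 → average rank 10.
Sample 2 values → pooled ranks: 68→4, 77→7, 79→8, 68→4, 80→10, 80→10
Rank sum = 4 + 7 + 8 + 4 + 10 + 10 = 43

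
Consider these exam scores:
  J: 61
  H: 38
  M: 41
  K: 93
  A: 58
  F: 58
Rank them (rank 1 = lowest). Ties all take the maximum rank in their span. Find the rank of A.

4

Sorted (ascending): 38, 41, 58, 58, 61, 93
The 2 values of 58 occupy positions 3–4 → each gets rank 4.
A has value 58 → rank 4.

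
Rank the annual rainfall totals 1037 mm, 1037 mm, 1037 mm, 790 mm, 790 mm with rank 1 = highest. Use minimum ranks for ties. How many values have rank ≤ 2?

Sorted (descending): 1037, 1037, 1037, 790, 790
The 3 values of 1037 occupy positions 1–3 → each gets rank 1.
The 2 values of 790 occupy positions 4–5 → each gets rank 4.
Ranks ≤ 2: {1, 1, 1} → 3 values.

3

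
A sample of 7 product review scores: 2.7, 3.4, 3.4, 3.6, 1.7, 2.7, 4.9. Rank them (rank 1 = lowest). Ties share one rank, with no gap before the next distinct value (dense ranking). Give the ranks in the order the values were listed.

2, 3, 3, 4, 1, 2, 5

Sorted (ascending): 1.7, 2.7, 2.7, 3.4, 3.4, 3.6, 4.9
The 2 values of 2.7 share dense rank 2.
The 2 values of 3.4 share dense rank 3.
Remaining distinct values take the next consecutive integers.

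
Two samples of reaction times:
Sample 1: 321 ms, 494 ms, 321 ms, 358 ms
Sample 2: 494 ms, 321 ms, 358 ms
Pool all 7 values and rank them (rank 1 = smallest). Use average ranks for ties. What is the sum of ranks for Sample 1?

Sorted (ascending): 321, 321, 321, 358, 358, 494, 494
The 3 values of 321 occupy positions 1–3 → average rank 2.
The 2 values of 358 occupy positions 4–5 → average rank (4+5)/2 = 4.5.
The 2 values of 494 occupy positions 6–7 → average rank (6+7)/2 = 6.5.
Sample 1 values → pooled ranks: 321→2, 494→6.5, 321→2, 358→4.5
Rank sum = 2 + 6.5 + 2 + 4.5 = 15

15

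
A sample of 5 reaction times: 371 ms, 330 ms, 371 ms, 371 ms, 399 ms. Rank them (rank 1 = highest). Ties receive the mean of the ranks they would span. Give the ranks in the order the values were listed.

3, 5, 3, 3, 1

Sorted (descending): 399, 371, 371, 371, 330
The 3 values of 371 occupy positions 2–4 → average rank 3.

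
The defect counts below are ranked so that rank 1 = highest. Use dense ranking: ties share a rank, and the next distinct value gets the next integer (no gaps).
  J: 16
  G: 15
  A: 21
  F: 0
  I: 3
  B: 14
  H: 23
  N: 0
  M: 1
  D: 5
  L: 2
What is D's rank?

Sorted (descending): 23, 21, 16, 15, 14, 5, 3, 2, 1, 0, 0
The 2 values of 0 share dense rank 10.
Remaining distinct values take the next consecutive integers.
D has value 5 → rank 6.

6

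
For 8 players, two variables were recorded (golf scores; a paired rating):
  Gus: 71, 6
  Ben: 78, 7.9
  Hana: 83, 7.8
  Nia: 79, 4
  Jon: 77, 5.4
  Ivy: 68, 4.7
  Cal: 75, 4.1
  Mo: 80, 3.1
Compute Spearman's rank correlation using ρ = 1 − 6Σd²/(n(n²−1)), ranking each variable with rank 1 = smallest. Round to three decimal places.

-0.048

Ranks of variable 1: 2, 5, 8, 6, 4, 1, 3, 7
Ranks of variable 2: 6, 8, 7, 2, 5, 4, 3, 1
d = r₁ − r₂: -4, -3, 1, 4, -1, -3, 0, 6
d²: 16, 9, 1, 16, 1, 9, 0, 36; Σd² = 88
ρ = 1 − 6·88/(8·63) = 1 − 528/504 = -0.048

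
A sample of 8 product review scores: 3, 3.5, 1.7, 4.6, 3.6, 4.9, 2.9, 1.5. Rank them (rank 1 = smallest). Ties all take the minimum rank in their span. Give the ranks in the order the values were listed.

Sorted (ascending): 1.5, 1.7, 2.9, 3, 3.5, 3.6, 4.6, 4.9
No ties — each value takes its position as its rank.

4, 5, 2, 7, 6, 8, 3, 1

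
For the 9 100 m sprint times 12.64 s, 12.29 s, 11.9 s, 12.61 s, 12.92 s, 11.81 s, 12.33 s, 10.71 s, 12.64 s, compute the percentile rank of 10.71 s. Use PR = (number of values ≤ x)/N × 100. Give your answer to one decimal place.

N = 9.
Strictly below 10.71: 0. Equal to 10.71: 1.
PR = 1/9 × 100 = 11.1

11.1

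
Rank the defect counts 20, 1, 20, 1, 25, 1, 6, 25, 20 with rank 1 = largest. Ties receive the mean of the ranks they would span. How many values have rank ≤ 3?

Sorted (descending): 25, 25, 20, 20, 20, 6, 1, 1, 1
The 2 values of 25 occupy positions 1–2 → average rank (1+2)/2 = 1.5.
The 3 values of 20 occupy positions 3–5 → average rank 4.
The 3 values of 1 occupy positions 7–9 → average rank 8.
Ranks ≤ 3: {1.5, 1.5} → 2 values.

2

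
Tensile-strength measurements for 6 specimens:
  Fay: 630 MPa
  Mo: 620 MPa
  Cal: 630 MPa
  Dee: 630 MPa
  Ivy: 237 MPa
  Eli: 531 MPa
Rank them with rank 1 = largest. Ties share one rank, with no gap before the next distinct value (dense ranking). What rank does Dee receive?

1

Sorted (descending): 630, 630, 630, 620, 531, 237
The 3 values of 630 share dense rank 1.
Remaining distinct values take the next consecutive integers.
Dee has value 630 MPa → rank 1.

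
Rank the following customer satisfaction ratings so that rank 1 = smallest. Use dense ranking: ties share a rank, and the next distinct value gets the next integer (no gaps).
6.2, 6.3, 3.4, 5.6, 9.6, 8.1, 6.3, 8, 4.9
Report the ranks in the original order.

4, 5, 1, 3, 8, 7, 5, 6, 2

Sorted (ascending): 3.4, 4.9, 5.6, 6.2, 6.3, 6.3, 8, 8.1, 9.6
The 2 values of 6.3 share dense rank 5.
Remaining distinct values take the next consecutive integers.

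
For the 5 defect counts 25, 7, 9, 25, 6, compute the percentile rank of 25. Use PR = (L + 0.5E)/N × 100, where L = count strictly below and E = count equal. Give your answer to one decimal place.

N = 5.
Strictly below 25: 3. Equal to 25: 2.
PR = (3 + 0.5·2)/5 × 100 = 80.0

80.0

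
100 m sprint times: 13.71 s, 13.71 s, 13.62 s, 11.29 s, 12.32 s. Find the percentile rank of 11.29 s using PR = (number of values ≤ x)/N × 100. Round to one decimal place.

20.0

N = 5.
Strictly below 11.29: 0. Equal to 11.29: 1.
PR = 1/5 × 100 = 20.0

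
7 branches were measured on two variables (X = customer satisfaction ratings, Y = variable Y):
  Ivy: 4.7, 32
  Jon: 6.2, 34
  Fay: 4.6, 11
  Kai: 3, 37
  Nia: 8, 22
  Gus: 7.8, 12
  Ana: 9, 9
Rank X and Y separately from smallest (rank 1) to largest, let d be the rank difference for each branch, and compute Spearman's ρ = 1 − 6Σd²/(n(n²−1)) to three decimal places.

Ranks of variable 1: 3, 4, 2, 1, 6, 5, 7
Ranks of variable 2: 5, 6, 2, 7, 4, 3, 1
d = r₁ − r₂: -2, -2, 0, -6, 2, 2, 6
d²: 4, 4, 0, 36, 4, 4, 36; Σd² = 88
ρ = 1 − 6·88/(7·48) = 1 − 528/336 = -0.571

-0.571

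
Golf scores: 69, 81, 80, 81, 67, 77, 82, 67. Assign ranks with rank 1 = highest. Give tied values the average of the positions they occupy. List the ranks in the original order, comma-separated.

Sorted (descending): 82, 81, 81, 80, 77, 69, 67, 67
The 2 values of 81 occupy positions 2–3 → average rank (2+3)/2 = 2.5.
The 2 values of 67 occupy positions 7–8 → average rank (7+8)/2 = 7.5.

6, 2.5, 4, 2.5, 7.5, 5, 1, 7.5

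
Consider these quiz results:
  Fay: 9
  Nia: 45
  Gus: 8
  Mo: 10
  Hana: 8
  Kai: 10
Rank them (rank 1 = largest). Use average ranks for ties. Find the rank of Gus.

5.5

Sorted (descending): 45, 10, 10, 9, 8, 8
The 2 values of 10 occupy positions 2–3 → average rank (2+3)/2 = 2.5.
The 2 values of 8 occupy positions 5–6 → average rank (5+6)/2 = 5.5.
Gus has value 8 → rank 5.5.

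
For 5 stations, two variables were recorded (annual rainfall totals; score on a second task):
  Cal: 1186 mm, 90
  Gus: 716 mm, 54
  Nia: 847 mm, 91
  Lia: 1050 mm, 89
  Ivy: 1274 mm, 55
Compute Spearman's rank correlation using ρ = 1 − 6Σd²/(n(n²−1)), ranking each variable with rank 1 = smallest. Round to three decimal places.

Ranks of variable 1: 4, 1, 2, 3, 5
Ranks of variable 2: 4, 1, 5, 3, 2
d = r₁ − r₂: 0, 0, -3, 0, 3
d²: 0, 0, 9, 0, 9; Σd² = 18
ρ = 1 − 6·18/(5·24) = 1 − 108/120 = 0.100

0.100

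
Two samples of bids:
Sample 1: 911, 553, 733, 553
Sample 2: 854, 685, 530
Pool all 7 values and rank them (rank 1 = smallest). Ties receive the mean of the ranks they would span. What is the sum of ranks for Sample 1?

Sorted (ascending): 530, 553, 553, 685, 733, 854, 911
The 2 values of 553 occupy positions 2–3 → average rank (2+3)/2 = 2.5.
Sample 1 values → pooled ranks: 911→7, 553→2.5, 733→5, 553→2.5
Rank sum = 7 + 2.5 + 5 + 2.5 = 17

17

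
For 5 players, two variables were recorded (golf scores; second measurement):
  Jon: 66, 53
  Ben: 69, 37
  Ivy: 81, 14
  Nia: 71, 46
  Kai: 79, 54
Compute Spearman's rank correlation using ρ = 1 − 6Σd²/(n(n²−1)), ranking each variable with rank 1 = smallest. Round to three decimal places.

-0.300

Ranks of variable 1: 1, 2, 5, 3, 4
Ranks of variable 2: 4, 2, 1, 3, 5
d = r₁ − r₂: -3, 0, 4, 0, -1
d²: 9, 0, 16, 0, 1; Σd² = 26
ρ = 1 − 6·26/(5·24) = 1 − 156/120 = -0.300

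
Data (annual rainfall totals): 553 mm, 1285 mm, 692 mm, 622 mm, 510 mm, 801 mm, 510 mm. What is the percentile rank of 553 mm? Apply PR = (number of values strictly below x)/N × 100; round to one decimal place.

N = 7.
Strictly below 553: 2. Equal to 553: 1.
PR = 2/7 × 100 = 28.6

28.6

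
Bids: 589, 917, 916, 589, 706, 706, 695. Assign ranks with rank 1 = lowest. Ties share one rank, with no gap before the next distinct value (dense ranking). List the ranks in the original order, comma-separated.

1, 5, 4, 1, 3, 3, 2

Sorted (ascending): 589, 589, 695, 706, 706, 916, 917
The 2 values of 589 share dense rank 1.
The 2 values of 706 share dense rank 3.
Remaining distinct values take the next consecutive integers.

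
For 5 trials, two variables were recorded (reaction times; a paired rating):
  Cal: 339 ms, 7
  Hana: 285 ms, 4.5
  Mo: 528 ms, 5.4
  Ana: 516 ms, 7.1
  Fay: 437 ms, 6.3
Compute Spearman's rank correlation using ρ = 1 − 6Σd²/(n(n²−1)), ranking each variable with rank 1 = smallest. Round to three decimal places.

0.300

Ranks of variable 1: 2, 1, 5, 4, 3
Ranks of variable 2: 4, 1, 2, 5, 3
d = r₁ − r₂: -2, 0, 3, -1, 0
d²: 4, 0, 9, 1, 0; Σd² = 14
ρ = 1 − 6·14/(5·24) = 1 − 84/120 = 0.300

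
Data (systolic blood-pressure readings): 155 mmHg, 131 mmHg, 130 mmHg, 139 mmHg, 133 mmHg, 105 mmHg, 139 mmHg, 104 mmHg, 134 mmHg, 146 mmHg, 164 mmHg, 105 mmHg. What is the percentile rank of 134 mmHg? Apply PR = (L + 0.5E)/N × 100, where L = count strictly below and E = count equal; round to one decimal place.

54.2

N = 12.
Strictly below 134: 6. Equal to 134: 1.
PR = (6 + 0.5·1)/12 × 100 = 54.2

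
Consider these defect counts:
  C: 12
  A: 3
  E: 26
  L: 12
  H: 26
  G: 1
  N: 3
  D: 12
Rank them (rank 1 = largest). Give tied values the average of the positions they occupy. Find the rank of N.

Sorted (descending): 26, 26, 12, 12, 12, 3, 3, 1
The 2 values of 26 occupy positions 1–2 → average rank (1+2)/2 = 1.5.
The 3 values of 12 occupy positions 3–5 → average rank 4.
The 2 values of 3 occupy positions 6–7 → average rank (6+7)/2 = 6.5.
N has value 3 → rank 6.5.

6.5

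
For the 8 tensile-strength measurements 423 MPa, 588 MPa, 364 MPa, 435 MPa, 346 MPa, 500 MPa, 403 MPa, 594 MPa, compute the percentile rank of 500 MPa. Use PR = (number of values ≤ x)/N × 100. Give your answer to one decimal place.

75.0

N = 8.
Strictly below 500: 5. Equal to 500: 1.
PR = 6/8 × 100 = 75.0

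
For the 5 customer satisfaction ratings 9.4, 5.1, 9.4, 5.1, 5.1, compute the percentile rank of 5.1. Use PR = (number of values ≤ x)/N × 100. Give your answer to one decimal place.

60.0

N = 5.
Strictly below 5.1: 0. Equal to 5.1: 3.
PR = 3/5 × 100 = 60.0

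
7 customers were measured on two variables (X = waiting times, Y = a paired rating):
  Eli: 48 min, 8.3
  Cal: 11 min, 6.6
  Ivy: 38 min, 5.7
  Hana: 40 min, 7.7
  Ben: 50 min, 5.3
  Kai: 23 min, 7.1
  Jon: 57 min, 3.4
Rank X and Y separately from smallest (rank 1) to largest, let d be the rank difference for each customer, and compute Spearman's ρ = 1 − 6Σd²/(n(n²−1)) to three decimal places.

Ranks of variable 1: 5, 1, 3, 4, 6, 2, 7
Ranks of variable 2: 7, 4, 3, 6, 2, 5, 1
d = r₁ − r₂: -2, -3, 0, -2, 4, -3, 6
d²: 4, 9, 0, 4, 16, 9, 36; Σd² = 78
ρ = 1 − 6·78/(7·48) = 1 − 468/336 = -0.393

-0.393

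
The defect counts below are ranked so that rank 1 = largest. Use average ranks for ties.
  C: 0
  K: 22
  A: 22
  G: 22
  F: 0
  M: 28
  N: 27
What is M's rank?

1

Sorted (descending): 28, 27, 22, 22, 22, 0, 0
The 3 values of 22 occupy positions 3–5 → average rank 4.
The 2 values of 0 occupy positions 6–7 → average rank (6+7)/2 = 6.5.
M has value 28 → rank 1.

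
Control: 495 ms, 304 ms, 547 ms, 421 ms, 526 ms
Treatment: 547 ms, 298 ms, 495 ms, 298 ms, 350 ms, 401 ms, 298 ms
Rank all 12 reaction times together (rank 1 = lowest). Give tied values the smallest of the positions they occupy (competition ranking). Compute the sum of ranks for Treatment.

Sorted (ascending): 298, 298, 298, 304, 350, 401, 421, 495, 495, 526, 547, 547
The 3 values of 298 occupy positions 1–3 → each gets rank 1.
The 2 values of 495 occupy positions 8–9 → each gets rank 8.
The 2 values of 547 occupy positions 11–12 → each gets rank 11.
Treatment values → pooled ranks: 547→11, 298→1, 495→8, 298→1, 350→5, 401→6, 298→1
Rank sum = 11 + 1 + 8 + 1 + 5 + 6 + 1 = 33

33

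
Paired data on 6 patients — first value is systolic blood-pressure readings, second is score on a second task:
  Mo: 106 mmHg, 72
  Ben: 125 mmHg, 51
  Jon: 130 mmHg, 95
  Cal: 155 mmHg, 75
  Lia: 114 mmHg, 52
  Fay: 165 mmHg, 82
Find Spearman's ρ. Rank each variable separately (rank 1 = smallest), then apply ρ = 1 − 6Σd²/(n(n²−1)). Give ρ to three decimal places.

Ranks of variable 1: 1, 3, 4, 5, 2, 6
Ranks of variable 2: 3, 1, 6, 4, 2, 5
d = r₁ − r₂: -2, 2, -2, 1, 0, 1
d²: 4, 4, 4, 1, 0, 1; Σd² = 14
ρ = 1 − 6·14/(6·35) = 1 − 84/210 = 0.600

0.600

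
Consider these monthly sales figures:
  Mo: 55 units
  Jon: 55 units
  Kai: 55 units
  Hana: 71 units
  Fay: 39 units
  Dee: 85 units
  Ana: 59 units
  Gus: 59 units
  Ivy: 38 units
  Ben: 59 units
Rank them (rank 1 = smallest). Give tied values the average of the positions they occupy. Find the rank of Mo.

4

Sorted (ascending): 38, 39, 55, 55, 55, 59, 59, 59, 71, 85
The 3 values of 55 occupy positions 3–5 → average rank 4.
The 3 values of 59 occupy positions 6–8 → average rank 7.
Mo has value 55 units → rank 4.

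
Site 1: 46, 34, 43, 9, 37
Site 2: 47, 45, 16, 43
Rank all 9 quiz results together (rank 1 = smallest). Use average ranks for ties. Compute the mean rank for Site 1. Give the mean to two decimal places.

Sorted (ascending): 9, 16, 34, 37, 43, 43, 45, 46, 47
The 2 values of 43 occupy positions 5–6 → average rank (5+6)/2 = 5.5.
Site 1 values → pooled ranks: 46→8, 34→3, 43→5.5, 9→1, 37→4
Mean rank = (8 + 3 + 5.5 + 1 + 4) / 5 = 4.30

4.30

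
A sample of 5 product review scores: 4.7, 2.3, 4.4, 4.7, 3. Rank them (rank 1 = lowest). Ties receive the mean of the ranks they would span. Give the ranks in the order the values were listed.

Sorted (ascending): 2.3, 3, 4.4, 4.7, 4.7
The 2 values of 4.7 occupy positions 4–5 → average rank (4+5)/2 = 4.5.

4.5, 1, 3, 4.5, 2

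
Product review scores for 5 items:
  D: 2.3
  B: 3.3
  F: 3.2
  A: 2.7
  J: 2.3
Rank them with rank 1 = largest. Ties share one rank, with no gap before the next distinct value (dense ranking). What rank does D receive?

Sorted (descending): 3.3, 3.2, 2.7, 2.3, 2.3
The 2 values of 2.3 share dense rank 4.
Remaining distinct values take the next consecutive integers.
D has value 2.3 → rank 4.

4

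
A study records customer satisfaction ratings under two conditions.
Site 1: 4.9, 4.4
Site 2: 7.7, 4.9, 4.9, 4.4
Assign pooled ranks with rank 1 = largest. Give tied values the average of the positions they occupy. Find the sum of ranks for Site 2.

Sorted (descending): 7.7, 4.9, 4.9, 4.9, 4.4, 4.4
The 3 values of 4.9 occupy positions 2–4 → average rank 3.
The 2 values of 4.4 occupy positions 5–6 → average rank (5+6)/2 = 5.5.
Site 2 values → pooled ranks: 7.7→1, 4.9→3, 4.9→3, 4.4→5.5
Rank sum = 1 + 3 + 3 + 5.5 = 12.5

12.5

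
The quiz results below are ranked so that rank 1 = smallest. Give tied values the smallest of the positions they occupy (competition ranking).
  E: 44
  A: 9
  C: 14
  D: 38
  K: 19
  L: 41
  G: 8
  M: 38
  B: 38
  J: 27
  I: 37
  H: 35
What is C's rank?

Sorted (ascending): 8, 9, 14, 19, 27, 35, 37, 38, 38, 38, 41, 44
The 3 values of 38 occupy positions 8–10 → each gets rank 8.
C has value 14 → rank 3.

3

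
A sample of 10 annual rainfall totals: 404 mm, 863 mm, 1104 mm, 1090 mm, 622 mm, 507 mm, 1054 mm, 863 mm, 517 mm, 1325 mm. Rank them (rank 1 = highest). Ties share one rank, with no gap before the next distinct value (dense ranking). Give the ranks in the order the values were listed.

9, 5, 2, 3, 6, 8, 4, 5, 7, 1

Sorted (descending): 1325, 1104, 1090, 1054, 863, 863, 622, 517, 507, 404
The 2 values of 863 share dense rank 5.
Remaining distinct values take the next consecutive integers.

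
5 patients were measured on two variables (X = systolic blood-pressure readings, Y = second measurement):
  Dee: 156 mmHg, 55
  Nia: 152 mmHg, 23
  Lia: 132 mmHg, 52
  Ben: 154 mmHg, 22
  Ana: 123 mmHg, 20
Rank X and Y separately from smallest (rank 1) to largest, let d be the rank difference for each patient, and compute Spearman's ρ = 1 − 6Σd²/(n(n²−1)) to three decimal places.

Ranks of variable 1: 5, 3, 2, 4, 1
Ranks of variable 2: 5, 3, 4, 2, 1
d = r₁ − r₂: 0, 0, -2, 2, 0
d²: 0, 0, 4, 4, 0; Σd² = 8
ρ = 1 − 6·8/(5·24) = 1 − 48/120 = 0.600

0.600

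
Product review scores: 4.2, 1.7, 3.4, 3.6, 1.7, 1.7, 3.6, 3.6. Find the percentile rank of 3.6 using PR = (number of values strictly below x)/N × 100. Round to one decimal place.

N = 8.
Strictly below 3.6: 4. Equal to 3.6: 3.
PR = 4/8 × 100 = 50.0

50.0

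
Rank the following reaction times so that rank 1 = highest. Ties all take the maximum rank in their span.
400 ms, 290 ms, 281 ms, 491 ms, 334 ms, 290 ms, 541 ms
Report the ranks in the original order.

Sorted (descending): 541, 491, 400, 334, 290, 290, 281
The 2 values of 290 occupy positions 5–6 → each gets rank 6.

3, 6, 7, 2, 4, 6, 1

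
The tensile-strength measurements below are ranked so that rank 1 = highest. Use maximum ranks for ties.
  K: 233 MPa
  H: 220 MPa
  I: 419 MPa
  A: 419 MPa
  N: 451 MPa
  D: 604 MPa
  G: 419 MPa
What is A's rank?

5

Sorted (descending): 604, 451, 419, 419, 419, 233, 220
The 3 values of 419 occupy positions 3–5 → each gets rank 5.
A has value 419 MPa → rank 5.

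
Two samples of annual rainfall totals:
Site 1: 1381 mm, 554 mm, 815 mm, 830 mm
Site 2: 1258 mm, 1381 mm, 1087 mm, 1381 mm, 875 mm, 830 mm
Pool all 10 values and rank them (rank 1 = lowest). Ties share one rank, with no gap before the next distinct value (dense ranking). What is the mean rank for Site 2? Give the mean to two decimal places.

Sorted (ascending): 554, 815, 830, 830, 875, 1087, 1258, 1381, 1381, 1381
The 2 values of 830 share dense rank 3.
The 3 values of 1381 share dense rank 7.
Remaining distinct values take the next consecutive integers.
Site 2 values → pooled ranks: 1258→6, 1381→7, 1087→5, 1381→7, 875→4, 830→3
Mean rank = (6 + 7 + 5 + 7 + 4 + 3) / 6 = 5.33

5.33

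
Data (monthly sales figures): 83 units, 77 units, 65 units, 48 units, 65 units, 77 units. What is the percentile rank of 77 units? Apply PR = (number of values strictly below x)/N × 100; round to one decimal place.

N = 6.
Strictly below 77: 3. Equal to 77: 2.
PR = 3/6 × 100 = 50.0

50.0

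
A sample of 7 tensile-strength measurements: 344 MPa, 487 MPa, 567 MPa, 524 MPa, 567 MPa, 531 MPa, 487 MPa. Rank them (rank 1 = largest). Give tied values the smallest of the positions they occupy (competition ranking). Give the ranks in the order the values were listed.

Sorted (descending): 567, 567, 531, 524, 487, 487, 344
The 2 values of 567 occupy positions 1–2 → each gets rank 1.
The 2 values of 487 occupy positions 5–6 → each gets rank 5.

7, 5, 1, 4, 1, 3, 5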